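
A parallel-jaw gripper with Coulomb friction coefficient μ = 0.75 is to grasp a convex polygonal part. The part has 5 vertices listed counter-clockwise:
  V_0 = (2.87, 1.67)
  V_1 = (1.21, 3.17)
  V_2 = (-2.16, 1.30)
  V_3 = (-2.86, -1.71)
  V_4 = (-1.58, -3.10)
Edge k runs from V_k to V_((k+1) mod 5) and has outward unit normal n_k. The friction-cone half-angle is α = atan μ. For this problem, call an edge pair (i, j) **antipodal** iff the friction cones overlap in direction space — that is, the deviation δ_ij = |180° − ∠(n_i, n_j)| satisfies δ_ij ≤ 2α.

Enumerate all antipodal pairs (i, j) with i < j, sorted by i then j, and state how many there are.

count = 4; pairs: (0,2), (0,3), (1,4), (2,4)

α = atan 0.75 = 36.87°;  2α = 73.74°
n_0 = (+0.6704, +0.7420)
n_1 = (-0.4852, +0.8744)
n_2 = (-0.9740, +0.2265)
n_3 = (-0.7356, -0.6774)
n_4 = (+0.7312, -0.6822)
  (0,1): δ = 108.87°  ·
  (0,2): δ = 60.99°  ✓
  (0,3): δ = 5.26°  ✓
  (0,4): δ = 89.09°  ·
  (1,2): δ = 132.12°  ·
  (1,3): δ = 76.38°  ·
  (1,4): δ = 17.96°  ✓
  (2,3): δ = 124.27°  ·
  (2,4): δ = 29.92°  ✓
  (3,4): δ = 85.65°  ·
antipodal pairs: 4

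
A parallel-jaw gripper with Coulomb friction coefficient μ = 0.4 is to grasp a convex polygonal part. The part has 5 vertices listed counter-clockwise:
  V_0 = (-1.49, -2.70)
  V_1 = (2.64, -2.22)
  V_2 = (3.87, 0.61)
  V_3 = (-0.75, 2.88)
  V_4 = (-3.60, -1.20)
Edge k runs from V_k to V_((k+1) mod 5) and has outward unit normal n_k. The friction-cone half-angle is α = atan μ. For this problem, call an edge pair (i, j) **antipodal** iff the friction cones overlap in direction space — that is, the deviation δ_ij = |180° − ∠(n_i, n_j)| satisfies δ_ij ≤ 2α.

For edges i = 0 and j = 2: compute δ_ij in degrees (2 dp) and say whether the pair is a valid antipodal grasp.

δ = 32.80°, valid

α = atan 0.4 = 21.80°;  2α = 43.60°
edge 0: e_0 = (+4.13, +0.48);  n_0 = (+0.1154, -0.9933)
edge 2: e_2 = (-4.62, +2.27);  n_2 = (+0.4410, +0.8975)
∠(n_0, n_2) = 147.20°
δ = |180° − 147.20°| = 32.80°
32.80° ≤ 2α = 43.60°  →  valid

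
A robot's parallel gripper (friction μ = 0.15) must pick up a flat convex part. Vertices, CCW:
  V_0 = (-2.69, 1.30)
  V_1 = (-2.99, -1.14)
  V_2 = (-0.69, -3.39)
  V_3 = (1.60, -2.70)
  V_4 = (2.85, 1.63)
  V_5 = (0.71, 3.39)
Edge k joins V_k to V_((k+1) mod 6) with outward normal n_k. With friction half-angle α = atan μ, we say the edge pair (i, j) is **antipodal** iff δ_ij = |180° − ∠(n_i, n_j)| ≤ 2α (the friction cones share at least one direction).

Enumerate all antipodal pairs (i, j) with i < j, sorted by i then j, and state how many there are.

count = 3; pairs: (0,3), (1,4), (2,5)

α = atan 0.15 = 8.53°;  2α = 17.06°
n_0 = (-0.9925, +0.1220)
n_1 = (-0.6993, -0.7148)
n_2 = (+0.2885, -0.9575)
n_3 = (+0.9608, -0.2774)
n_4 = (+0.6352, +0.7723)
n_5 = (-0.5237, +0.8519)
  (0,1): δ = 127.36°  ·
  (0,2): δ = 66.22°  ·
  (0,3): δ = 9.09°  ✓
  (0,4): δ = 57.57°  ·
  (0,5): δ = 128.59°  ·
  (1,2): δ = 118.86°  ·
  (1,3): δ = 61.73°  ·
  (1,4): δ = 4.94°  ✓
  (1,5): δ = 75.95°  ·
  (2,3): δ = 122.87°  ·
  (2,4): δ = 56.20°  ·
  (2,5): δ = 14.81°  ✓
  (3,4): δ = 113.33°  ·
  (3,5): δ = 42.32°  ·
  (4,5): δ = 108.99°  ·
antipodal pairs: 3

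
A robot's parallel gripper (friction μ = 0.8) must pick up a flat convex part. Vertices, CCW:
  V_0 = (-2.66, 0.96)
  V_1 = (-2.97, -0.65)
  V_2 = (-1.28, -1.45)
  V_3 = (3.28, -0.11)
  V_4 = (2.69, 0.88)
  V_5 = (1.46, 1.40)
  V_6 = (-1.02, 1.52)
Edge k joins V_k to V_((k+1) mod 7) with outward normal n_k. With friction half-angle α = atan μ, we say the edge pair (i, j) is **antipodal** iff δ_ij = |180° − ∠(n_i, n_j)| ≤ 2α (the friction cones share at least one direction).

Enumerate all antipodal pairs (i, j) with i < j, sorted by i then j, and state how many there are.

count = 10; pairs: (0,2), (0,3), (1,3), (1,4), (1,5), (1,6), (2,3), (2,4), (2,5), (2,6)

α = atan 0.8 = 38.66°;  2α = 77.32°
n_0 = (-0.9820, +0.1891)
n_1 = (-0.4279, -0.9038)
n_2 = (+0.2819, -0.9594)
n_3 = (+0.8590, +0.5119)
n_4 = (+0.3894, +0.9211)
n_5 = (+0.0483, +0.9988)
n_6 = (-0.3231, +0.9463)
  (0,1): δ = 104.43°  ·
  (0,2): δ = 62.73°  ✓
  (0,3): δ = 41.69°  ✓
  (0,4): δ = 77.98°  ·
  (0,5): δ = 98.13°  ·
  (0,6): δ = 119.75°  ·
  (1,2): δ = 138.29°  ·
  (1,3): δ = 33.88°  ✓
  (1,4): δ = 2.41°  ✓
  (1,5): δ = 22.56°  ✓
  (1,6): δ = 44.18°  ✓
  (2,3): δ = 75.58°  ✓
  (2,4): δ = 39.29°  ✓
  (2,5): δ = 19.15°  ✓
  (2,6): δ = 2.48°  ✓
  (3,4): δ = 143.71°  ·
  (3,5): δ = 123.56°  ·
  (3,6): δ = 101.94°  ·
  (4,5): δ = 159.85°  ·
  (4,6): δ = 138.23°  ·
  (5,6): δ = 158.38°  ·
antipodal pairs: 10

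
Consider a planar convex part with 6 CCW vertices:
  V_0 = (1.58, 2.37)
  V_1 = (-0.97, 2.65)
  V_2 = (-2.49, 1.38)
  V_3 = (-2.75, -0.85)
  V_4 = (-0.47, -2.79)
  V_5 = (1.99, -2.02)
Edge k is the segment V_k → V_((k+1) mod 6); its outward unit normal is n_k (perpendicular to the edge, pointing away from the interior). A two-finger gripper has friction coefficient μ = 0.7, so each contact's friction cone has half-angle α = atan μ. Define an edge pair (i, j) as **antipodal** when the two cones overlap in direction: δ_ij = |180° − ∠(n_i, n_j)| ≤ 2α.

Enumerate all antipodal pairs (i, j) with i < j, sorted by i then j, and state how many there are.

count = 7; pairs: (0,3), (0,4), (1,4), (1,5), (2,4), (2,5), (3,5)

α = atan 0.7 = 34.99°;  2α = 69.98°
n_0 = (+0.1091, +0.9940)
n_1 = (-0.6412, +0.7674)
n_2 = (-0.9933, +0.1158)
n_3 = (-0.6480, -0.7616)
n_4 = (+0.2987, -0.9543)
n_5 = (+0.9957, +0.0930)
  (0,1): δ = 133.85°  ·
  (0,2): δ = 90.38°  ·
  (0,3): δ = 34.13°  ✓
  (0,4): δ = 23.65°  ✓
  (0,5): δ = 101.60°  ·
  (1,2): δ = 136.53°  ·
  (1,3): δ = 80.27°  ·
  (1,4): δ = 22.50°  ✓
  (1,5): δ = 55.46°  ✓
  (2,3): δ = 123.74°  ·
  (2,4): δ = 65.97°  ✓
  (2,5): δ = 11.99°  ✓
  (3,4): δ = 122.23°  ·
  (3,5): δ = 44.27°  ✓
  (4,5): δ = 102.04°  ·
antipodal pairs: 7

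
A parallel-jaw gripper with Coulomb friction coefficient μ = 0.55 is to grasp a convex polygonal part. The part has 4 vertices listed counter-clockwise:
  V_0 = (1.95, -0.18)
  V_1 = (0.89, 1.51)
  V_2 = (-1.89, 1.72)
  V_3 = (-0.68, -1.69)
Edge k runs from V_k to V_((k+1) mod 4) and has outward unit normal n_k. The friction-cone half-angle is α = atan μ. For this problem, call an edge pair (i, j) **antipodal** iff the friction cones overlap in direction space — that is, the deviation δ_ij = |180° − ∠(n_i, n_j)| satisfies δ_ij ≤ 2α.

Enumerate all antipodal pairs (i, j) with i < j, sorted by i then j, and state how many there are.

α = atan 0.55 = 28.81°;  2α = 57.62°
n_0 = (+0.8472, +0.5314)
n_1 = (+0.0753, +0.9972)
n_2 = (-0.9424, -0.3344)
n_3 = (+0.4979, -0.8672)
  (0,1): δ = 126.42°  ·
  (0,2): δ = 12.56°  ✓
  (0,3): δ = 87.77°  ·
  (1,2): δ = 66.14°  ·
  (1,3): δ = 34.18°  ✓
  (2,3): δ = 79.67°  ·
antipodal pairs: 2

count = 2; pairs: (0,2), (1,3)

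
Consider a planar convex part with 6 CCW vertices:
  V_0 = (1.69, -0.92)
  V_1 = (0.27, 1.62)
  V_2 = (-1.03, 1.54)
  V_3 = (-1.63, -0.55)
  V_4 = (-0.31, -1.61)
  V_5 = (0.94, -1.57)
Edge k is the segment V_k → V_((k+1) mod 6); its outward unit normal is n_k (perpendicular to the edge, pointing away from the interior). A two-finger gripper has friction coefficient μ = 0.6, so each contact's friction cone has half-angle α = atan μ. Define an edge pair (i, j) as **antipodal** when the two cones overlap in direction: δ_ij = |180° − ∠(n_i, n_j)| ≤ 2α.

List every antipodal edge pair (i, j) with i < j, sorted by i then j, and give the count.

count = 6; pairs: (0,2), (0,3), (1,3), (1,4), (1,5), (2,5)

α = atan 0.6 = 30.96°;  2α = 61.93°
n_0 = (+0.8729, +0.4880)
n_1 = (-0.0614, +0.9981)
n_2 = (-0.9612, +0.2759)
n_3 = (-0.6261, -0.7797)
n_4 = (+0.0320, -0.9995)
n_5 = (+0.6549, -0.7557)
  (0,1): δ = 115.69°  ·
  (0,2): δ = 45.23°  ✓
  (0,3): δ = 22.03°  ✓
  (0,4): δ = 62.63°  ·
  (0,5): δ = 101.71°  ·
  (1,2): δ = 109.54°  ·
  (1,3): δ = 42.29°  ✓
  (1,4): δ = 1.69°  ✓
  (1,5): δ = 37.39°  ✓
  (2,3): δ = 112.75°  ·
  (2,4): δ = 72.15°  ·
  (2,5): δ = 33.07°  ✓
  (3,4): δ = 139.40°  ·
  (3,5): δ = 100.32°  ·
  (4,5): δ = 140.92°  ·
antipodal pairs: 6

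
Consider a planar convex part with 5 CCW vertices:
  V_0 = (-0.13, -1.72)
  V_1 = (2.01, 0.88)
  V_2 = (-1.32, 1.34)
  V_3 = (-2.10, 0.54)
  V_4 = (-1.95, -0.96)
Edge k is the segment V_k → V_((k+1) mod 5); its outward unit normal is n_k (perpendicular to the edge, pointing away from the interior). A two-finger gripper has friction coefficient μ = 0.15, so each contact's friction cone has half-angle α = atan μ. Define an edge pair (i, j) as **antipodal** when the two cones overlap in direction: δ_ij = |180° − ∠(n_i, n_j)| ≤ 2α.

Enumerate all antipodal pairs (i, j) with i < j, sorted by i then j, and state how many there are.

α = atan 0.15 = 8.53°;  2α = 17.06°
n_0 = (+0.7721, -0.6355)
n_1 = (+0.1368, +0.9906)
n_2 = (-0.7160, +0.6981)
n_3 = (-0.9950, -0.0995)
n_4 = (-0.3853, -0.9228)
  (0,1): δ = 58.41°  ·
  (0,2): δ = 4.82°  ✓
  (0,3): δ = 45.17°  ·
  (0,4): δ = 106.79°  ·
  (1,2): δ = 126.41°  ·
  (1,3): δ = 76.42°  ·
  (1,4): δ = 14.80°  ✓
  (2,3): δ = 130.01°  ·
  (2,4): δ = 68.39°  ·
  (3,4): δ = 118.38°  ·
antipodal pairs: 2

count = 2; pairs: (0,2), (1,4)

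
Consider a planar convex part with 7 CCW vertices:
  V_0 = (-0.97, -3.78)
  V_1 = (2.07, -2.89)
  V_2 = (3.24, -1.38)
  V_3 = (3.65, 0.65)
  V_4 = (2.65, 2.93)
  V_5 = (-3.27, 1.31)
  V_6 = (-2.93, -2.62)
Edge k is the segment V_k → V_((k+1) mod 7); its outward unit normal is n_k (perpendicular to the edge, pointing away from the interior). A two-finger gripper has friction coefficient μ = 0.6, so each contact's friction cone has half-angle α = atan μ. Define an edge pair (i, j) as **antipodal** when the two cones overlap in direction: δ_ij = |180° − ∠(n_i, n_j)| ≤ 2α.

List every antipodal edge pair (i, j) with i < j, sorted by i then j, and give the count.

count = 7; pairs: (0,4), (1,4), (1,5), (2,5), (3,5), (3,6), (4,6)

α = atan 0.6 = 30.96°;  2α = 61.93°
n_0 = (+0.2810, -0.9597)
n_1 = (+0.7905, -0.6125)
n_2 = (+0.9802, -0.1980)
n_3 = (+0.9158, +0.4017)
n_4 = (-0.2639, +0.9645)
n_5 = (-0.9963, -0.0862)
n_6 = (-0.5093, -0.8606)
  (0,1): δ = 144.09°  ·
  (0,2): δ = 117.74°  ·
  (0,3): δ = 82.64°  ·
  (0,4): δ = 1.01°  ✓
  (0,5): δ = 78.63°  ·
  (0,6): δ = 133.06°  ·
  (1,2): δ = 153.65°  ·
  (1,3): δ = 118.55°  ·
  (1,4): δ = 36.93°  ✓
  (1,5): δ = 42.71°  ✓
  (1,6): δ = 97.15°  ·
  (2,3): δ = 144.90°  ·
  (2,4): δ = 63.28°  ·
  (2,5): δ = 16.36°  ✓
  (2,6): δ = 70.80°  ·
  (3,4): δ = 98.38°  ·
  (3,5): δ = 18.74°  ✓
  (3,6): δ = 35.70°  ✓
  (4,5): δ = 100.36°  ·
  (4,6): δ = 45.92°  ✓
  (5,6): δ = 125.56°  ·
antipodal pairs: 7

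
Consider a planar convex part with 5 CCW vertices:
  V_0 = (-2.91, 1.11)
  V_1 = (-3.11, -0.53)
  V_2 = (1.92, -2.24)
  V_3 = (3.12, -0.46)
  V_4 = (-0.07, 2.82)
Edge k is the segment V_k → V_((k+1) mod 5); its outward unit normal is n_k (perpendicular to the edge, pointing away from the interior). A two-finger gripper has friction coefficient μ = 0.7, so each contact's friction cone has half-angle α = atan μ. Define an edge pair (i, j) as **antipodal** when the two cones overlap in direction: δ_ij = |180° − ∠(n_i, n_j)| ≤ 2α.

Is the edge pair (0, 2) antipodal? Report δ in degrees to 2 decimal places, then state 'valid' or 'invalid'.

δ = 27.03°, valid

α = atan 0.7 = 34.99°;  2α = 69.98°
edge 0: e_0 = (-0.20, -1.64);  n_0 = (-0.9926, +0.1211)
edge 2: e_2 = (+1.20, +1.78);  n_2 = (+0.8292, -0.5590)
∠(n_0, n_2) = 152.97°
δ = |180° − 152.97°| = 27.03°
27.03° ≤ 2α = 69.98°  →  valid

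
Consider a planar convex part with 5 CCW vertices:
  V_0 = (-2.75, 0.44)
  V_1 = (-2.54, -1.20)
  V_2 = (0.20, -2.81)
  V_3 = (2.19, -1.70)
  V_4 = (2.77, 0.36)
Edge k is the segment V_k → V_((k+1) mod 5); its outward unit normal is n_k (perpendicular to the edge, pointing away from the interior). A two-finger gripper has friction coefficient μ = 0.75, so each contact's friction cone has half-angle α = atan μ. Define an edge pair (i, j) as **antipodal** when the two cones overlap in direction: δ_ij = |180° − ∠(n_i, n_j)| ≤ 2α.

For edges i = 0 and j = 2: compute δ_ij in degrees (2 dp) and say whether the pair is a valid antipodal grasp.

α = atan 0.75 = 36.87°;  2α = 73.74°
edge 0: e_0 = (+0.21, -1.64);  n_0 = (-0.9919, -0.1270)
edge 2: e_2 = (+1.99, +1.11);  n_2 = (+0.4871, -0.8733)
∠(n_0, n_2) = 111.86°
δ = |180° − 111.86°| = 68.14°
68.14° ≤ 2α = 73.74°  →  valid

δ = 68.14°, valid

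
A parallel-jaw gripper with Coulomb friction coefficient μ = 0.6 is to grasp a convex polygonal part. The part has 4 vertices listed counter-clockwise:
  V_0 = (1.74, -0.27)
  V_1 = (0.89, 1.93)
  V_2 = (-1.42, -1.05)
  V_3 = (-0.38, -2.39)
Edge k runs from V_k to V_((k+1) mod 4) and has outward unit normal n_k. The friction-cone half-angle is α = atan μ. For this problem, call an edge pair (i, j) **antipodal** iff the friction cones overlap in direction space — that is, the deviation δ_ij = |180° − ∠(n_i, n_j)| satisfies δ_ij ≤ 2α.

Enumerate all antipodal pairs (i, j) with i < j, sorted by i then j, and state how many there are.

count = 3; pairs: (0,1), (0,2), (1,3)

α = atan 0.6 = 30.96°;  2α = 61.93°
n_0 = (+0.9328, +0.3604)
n_1 = (-0.7904, +0.6127)
n_2 = (-0.7900, -0.6131)
n_3 = (+0.7071, -0.7071)
  (0,1): δ = 58.91°  ✓
  (0,2): δ = 16.69°  ✓
  (0,3): δ = 113.88°  ·
  (1,2): δ = 104.40°  ·
  (1,3): δ = 7.22°  ✓
  (2,3): δ = 82.82°  ·
antipodal pairs: 3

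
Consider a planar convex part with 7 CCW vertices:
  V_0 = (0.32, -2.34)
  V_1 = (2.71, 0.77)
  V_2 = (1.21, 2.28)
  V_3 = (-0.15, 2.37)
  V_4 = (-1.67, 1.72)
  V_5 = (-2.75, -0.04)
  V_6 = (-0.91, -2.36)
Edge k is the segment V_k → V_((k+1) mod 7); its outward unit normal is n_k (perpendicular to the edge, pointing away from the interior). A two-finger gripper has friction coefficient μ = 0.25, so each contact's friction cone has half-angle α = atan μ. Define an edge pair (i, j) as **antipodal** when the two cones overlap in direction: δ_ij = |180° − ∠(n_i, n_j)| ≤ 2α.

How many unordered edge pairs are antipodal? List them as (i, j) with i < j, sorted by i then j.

count = 4; pairs: (0,4), (1,5), (2,6), (3,6)

α = atan 0.25 = 14.04°;  2α = 28.07°
n_0 = (+0.7929, -0.6093)
n_1 = (+0.7095, +0.7048)
n_2 = (+0.0660, +0.9978)
n_3 = (-0.3932, +0.9195)
n_4 = (-0.8523, +0.5230)
n_5 = (-0.7835, -0.6214)
n_6 = (+0.0163, -0.9999)
  (0,1): δ = 97.65°  ·
  (0,2): δ = 56.24°  ·
  (0,3): δ = 29.31°  ·
  (0,4): δ = 6.01°  ✓
  (0,5): δ = 75.96°  ·
  (0,6): δ = 128.47°  ·
  (1,2): δ = 138.60°  ·
  (1,3): δ = 111.66°  ·
  (1,4): δ = 76.34°  ·
  (1,5): δ = 6.39°  ✓
  (1,6): δ = 46.12°  ·
  (2,3): δ = 153.06°  ·
  (2,4): δ = 117.75°  ·
  (2,5): δ = 47.80°  ·
  (2,6): δ = 4.72°  ✓
  (3,4): δ = 144.69°  ·
  (3,5): δ = 74.74°  ·
  (3,6): δ = 22.22°  ✓
  (4,5): δ = 110.05°  ·
  (4,6): δ = 57.53°  ·
  (5,6): δ = 127.49°  ·
antipodal pairs: 4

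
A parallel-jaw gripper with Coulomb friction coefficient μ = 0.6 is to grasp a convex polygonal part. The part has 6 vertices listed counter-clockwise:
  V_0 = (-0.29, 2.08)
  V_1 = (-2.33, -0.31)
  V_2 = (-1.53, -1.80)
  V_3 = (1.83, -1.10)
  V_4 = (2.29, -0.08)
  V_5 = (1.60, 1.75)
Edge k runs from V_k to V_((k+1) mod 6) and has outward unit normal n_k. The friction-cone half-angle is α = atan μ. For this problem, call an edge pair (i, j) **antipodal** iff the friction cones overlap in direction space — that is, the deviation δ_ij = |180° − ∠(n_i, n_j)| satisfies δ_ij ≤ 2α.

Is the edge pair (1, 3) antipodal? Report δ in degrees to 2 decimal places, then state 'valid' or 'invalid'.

α = atan 0.6 = 30.96°;  2α = 61.93°
edge 1: e_1 = (+0.80, -1.49);  n_1 = (-0.8810, -0.4730)
edge 3: e_3 = (+0.46, +1.02);  n_3 = (+0.9116, -0.4111)
∠(n_1, n_3) = 127.49°
δ = |180° − 127.49°| = 52.51°
52.51° ≤ 2α = 61.93°  →  valid

δ = 52.51°, valid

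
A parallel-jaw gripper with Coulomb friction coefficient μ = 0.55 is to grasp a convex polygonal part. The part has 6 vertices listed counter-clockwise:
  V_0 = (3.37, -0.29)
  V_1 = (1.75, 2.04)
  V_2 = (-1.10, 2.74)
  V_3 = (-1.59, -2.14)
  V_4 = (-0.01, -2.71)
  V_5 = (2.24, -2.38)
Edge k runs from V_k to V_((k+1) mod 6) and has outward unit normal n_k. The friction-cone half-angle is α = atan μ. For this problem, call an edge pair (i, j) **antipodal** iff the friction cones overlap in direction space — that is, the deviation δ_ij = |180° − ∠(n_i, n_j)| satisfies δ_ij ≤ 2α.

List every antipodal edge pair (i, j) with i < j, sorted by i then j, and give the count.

α = atan 0.55 = 28.81°;  2α = 57.62°
n_0 = (+0.8210, +0.5709)
n_1 = (+0.2385, +0.9711)
n_2 = (-0.9950, +0.0999)
n_3 = (-0.3394, -0.9407)
n_4 = (+0.1451, -0.9894)
n_5 = (+0.8797, -0.4756)
  (0,1): δ = 138.61°  ·
  (0,2): δ = 40.54°  ✓
  (0,3): δ = 35.35°  ✓
  (0,4): δ = 63.53°  ·
  (0,5): δ = 116.79°  ·
  (1,2): δ = 81.93°  ·
  (1,3): δ = 6.04°  ✓
  (1,4): δ = 22.14°  ✓
  (1,5): δ = 75.40°  ·
  (2,3): δ = 104.10°  ·
  (2,4): δ = 75.92°  ·
  (2,5): δ = 22.66°  ✓
  (3,4): δ = 151.82°  ·
  (3,5): δ = 98.56°  ·
  (4,5): δ = 126.74°  ·
antipodal pairs: 5

count = 5; pairs: (0,2), (0,3), (1,3), (1,4), (2,5)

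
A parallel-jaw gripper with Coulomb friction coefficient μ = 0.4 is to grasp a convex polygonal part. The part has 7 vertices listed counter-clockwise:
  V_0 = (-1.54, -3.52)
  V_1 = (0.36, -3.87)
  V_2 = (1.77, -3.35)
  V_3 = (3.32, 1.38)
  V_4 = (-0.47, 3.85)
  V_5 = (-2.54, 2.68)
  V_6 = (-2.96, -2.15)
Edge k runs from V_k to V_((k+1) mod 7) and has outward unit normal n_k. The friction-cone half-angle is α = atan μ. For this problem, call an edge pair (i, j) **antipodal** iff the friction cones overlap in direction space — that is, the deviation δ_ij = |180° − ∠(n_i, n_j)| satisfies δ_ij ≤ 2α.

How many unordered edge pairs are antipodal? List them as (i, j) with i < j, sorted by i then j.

α = atan 0.4 = 21.80°;  2α = 43.60°
n_0 = (-0.1812, -0.9835)
n_1 = (+0.3460, -0.9382)
n_2 = (+0.9503, -0.3114)
n_3 = (+0.5460, +0.8378)
n_4 = (-0.4921, +0.8706)
n_5 = (-0.9962, +0.0866)
n_6 = (-0.6943, -0.7197)
  (0,1): δ = 149.32°  ·
  (0,2): δ = 97.71°  ·
  (0,3): δ = 22.66°  ✓
  (0,4): δ = 39.91°  ✓
  (0,5): δ = 95.47°  ·
  (0,6): δ = 146.46°  ·
  (1,2): δ = 128.39°  ·
  (1,3): δ = 53.34°  ·
  (1,4): δ = 9.23°  ✓
  (1,5): δ = 64.79°  ·
  (1,6): δ = 115.78°  ·
  (2,3): δ = 104.95°  ·
  (2,4): δ = 42.38°  ✓
  (2,5): δ = 13.17°  ✓
  (2,6): δ = 64.17°  ·
  (3,4): δ = 117.43°  ·
  (3,5): δ = 61.88°  ·
  (3,6): δ = 10.88°  ✓
  (4,5): δ = 124.45°  ·
  (4,6): δ = 73.45°  ·
  (5,6): δ = 129.00°  ·
antipodal pairs: 6

count = 6; pairs: (0,3), (0,4), (1,4), (2,4), (2,5), (3,6)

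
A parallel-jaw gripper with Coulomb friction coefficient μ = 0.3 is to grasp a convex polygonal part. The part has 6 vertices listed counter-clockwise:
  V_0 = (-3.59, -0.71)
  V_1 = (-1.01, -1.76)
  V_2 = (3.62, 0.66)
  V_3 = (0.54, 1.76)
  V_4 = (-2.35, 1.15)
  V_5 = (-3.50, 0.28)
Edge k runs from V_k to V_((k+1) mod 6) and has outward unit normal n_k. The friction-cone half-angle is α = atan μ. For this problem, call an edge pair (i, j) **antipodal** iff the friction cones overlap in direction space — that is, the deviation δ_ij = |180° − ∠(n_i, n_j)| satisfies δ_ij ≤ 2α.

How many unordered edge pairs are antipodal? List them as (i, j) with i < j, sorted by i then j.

count = 3; pairs: (0,2), (1,3), (1,4)

α = atan 0.3 = 16.70°;  2α = 33.40°
n_0 = (-0.3770, -0.9262)
n_1 = (+0.4632, -0.8862)
n_2 = (+0.3363, +0.9417)
n_3 = (-0.2065, +0.9784)
n_4 = (-0.6033, +0.7975)
n_5 = (-0.9959, +0.0905)
  (0,1): δ = 130.26°  ·
  (0,2): δ = 2.49°  ✓
  (0,3): δ = 34.06°  ·
  (0,4): δ = 59.25°  ·
  (0,5): δ = 106.95°  ·
  (1,2): δ = 47.25°  ·
  (1,3): δ = 15.68°  ✓
  (1,4): δ = 9.51°  ✓
  (1,5): δ = 57.21°  ·
  (2,3): δ = 148.43°  ·
  (2,4): δ = 123.24°  ·
  (2,5): δ = 75.54°  ·
  (3,4): δ = 154.81°  ·
  (3,5): δ = 107.11°  ·
  (4,5): δ = 132.30°  ·
antipodal pairs: 3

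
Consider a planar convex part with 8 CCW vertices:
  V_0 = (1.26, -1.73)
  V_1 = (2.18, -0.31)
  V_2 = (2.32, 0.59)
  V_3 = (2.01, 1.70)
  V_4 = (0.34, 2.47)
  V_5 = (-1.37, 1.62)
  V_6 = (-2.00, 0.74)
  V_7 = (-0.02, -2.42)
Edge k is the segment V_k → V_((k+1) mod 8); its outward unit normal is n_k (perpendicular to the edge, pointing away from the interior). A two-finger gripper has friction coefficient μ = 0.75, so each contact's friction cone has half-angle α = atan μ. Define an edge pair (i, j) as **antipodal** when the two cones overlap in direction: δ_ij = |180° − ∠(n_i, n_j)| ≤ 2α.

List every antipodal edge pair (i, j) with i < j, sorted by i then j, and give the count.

α = atan 0.75 = 36.87°;  2α = 73.74°
n_0 = (+0.8393, -0.5437)
n_1 = (+0.9881, -0.1537)
n_2 = (+0.9631, +0.2690)
n_3 = (+0.4187, +0.9081)
n_4 = (-0.4451, +0.8955)
n_5 = (-0.8131, +0.5821)
n_6 = (-0.8474, -0.5310)
n_7 = (+0.4745, -0.8803)
  (0,1): δ = 155.90°  ·
  (0,2): δ = 131.46°  ·
  (0,3): δ = 81.81°  ·
  (0,4): δ = 30.63°  ✓
  (0,5): δ = 2.66°  ✓
  (0,6): δ = 65.01°  ✓
  (0,7): δ = 151.27°  ·
  (1,2): δ = 155.55°  ·
  (1,3): δ = 105.91°  ·
  (1,4): δ = 54.73°  ✓
  (1,5): δ = 26.76°  ✓
  (1,6): δ = 40.91°  ✓
  (1,7): δ = 127.17°  ·
  (2,3): δ = 130.36°  ·
  (2,4): δ = 79.17°  ·
  (2,5): δ = 51.20°  ✓
  (2,6): δ = 16.47°  ✓
  (2,7): δ = 102.72°  ·
  (3,4): δ = 128.82°  ·
  (3,5): δ = 100.85°  ·
  (3,6): δ = 33.18°  ✓
  (3,7): δ = 53.08°  ✓
  (4,5): δ = 152.03°  ·
  (4,6): δ = 84.36°  ·
  (4,7): δ = 1.90°  ✓
  (5,6): δ = 112.33°  ·
  (5,7): δ = 26.07°  ✓
  (6,7): δ = 93.74°  ·
antipodal pairs: 12

count = 12; pairs: (0,4), (0,5), (0,6), (1,4), (1,5), (1,6), (2,5), (2,6), (3,6), (3,7), (4,7), (5,7)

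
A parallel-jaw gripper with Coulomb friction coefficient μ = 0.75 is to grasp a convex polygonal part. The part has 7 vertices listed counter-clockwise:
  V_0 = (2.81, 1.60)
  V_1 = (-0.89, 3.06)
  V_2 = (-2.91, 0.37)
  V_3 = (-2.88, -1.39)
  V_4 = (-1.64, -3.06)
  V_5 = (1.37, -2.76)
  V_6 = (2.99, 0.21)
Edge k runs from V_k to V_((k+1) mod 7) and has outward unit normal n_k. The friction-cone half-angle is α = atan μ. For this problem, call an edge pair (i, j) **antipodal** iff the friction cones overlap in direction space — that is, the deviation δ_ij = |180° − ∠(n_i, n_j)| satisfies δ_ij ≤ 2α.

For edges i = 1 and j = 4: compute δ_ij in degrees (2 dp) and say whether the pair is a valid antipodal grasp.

α = atan 0.75 = 36.87°;  2α = 73.74°
edge 1: e_1 = (-2.02, -2.69);  n_1 = (-0.7996, +0.6005)
edge 4: e_4 = (+3.01, +0.30);  n_4 = (+0.0992, -0.9951)
∠(n_1, n_4) = 132.60°
δ = |180° − 132.60°| = 47.40°
47.40° ≤ 2α = 73.74°  →  valid

δ = 47.40°, valid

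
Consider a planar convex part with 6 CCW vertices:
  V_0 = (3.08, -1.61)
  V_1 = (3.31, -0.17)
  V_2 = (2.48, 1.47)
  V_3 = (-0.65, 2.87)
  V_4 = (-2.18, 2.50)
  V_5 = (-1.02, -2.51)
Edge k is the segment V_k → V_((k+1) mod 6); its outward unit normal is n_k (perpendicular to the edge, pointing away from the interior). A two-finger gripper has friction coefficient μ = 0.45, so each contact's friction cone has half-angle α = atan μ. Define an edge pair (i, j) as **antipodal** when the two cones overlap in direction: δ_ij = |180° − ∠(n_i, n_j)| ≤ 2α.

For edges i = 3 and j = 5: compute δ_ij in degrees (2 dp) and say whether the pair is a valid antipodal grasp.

α = atan 0.45 = 24.23°;  2α = 48.46°
edge 3: e_3 = (-1.53, -0.37);  n_3 = (-0.2351, +0.9720)
edge 5: e_5 = (+4.10, +0.90);  n_5 = (+0.2144, -0.9767)
∠(n_3, n_5) = 178.79°
δ = |180° − 178.79°| = 1.21°
1.21° ≤ 2α = 48.46°  →  valid

δ = 1.21°, valid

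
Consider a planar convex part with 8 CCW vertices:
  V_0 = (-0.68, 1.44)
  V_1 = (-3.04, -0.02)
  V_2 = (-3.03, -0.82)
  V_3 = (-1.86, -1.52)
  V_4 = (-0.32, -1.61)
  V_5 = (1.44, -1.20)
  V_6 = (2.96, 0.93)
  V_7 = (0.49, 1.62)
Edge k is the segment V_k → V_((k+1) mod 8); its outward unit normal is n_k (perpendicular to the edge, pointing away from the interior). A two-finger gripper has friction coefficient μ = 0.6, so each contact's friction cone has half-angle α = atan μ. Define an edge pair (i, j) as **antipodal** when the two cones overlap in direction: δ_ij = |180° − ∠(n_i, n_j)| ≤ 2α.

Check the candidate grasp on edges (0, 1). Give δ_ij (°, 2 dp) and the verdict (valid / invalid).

α = atan 0.6 = 30.96°;  2α = 61.93°
edge 0: e_0 = (-2.36, -1.46);  n_0 = (-0.5261, +0.8504)
edge 1: e_1 = (+0.01, -0.80);  n_1 = (-0.9999, -0.0125)
∠(n_0, n_1) = 58.97°
δ = |180° − 58.97°| = 121.03°
121.03° > 2α = 61.93°  →  invalid

δ = 121.03°, invalid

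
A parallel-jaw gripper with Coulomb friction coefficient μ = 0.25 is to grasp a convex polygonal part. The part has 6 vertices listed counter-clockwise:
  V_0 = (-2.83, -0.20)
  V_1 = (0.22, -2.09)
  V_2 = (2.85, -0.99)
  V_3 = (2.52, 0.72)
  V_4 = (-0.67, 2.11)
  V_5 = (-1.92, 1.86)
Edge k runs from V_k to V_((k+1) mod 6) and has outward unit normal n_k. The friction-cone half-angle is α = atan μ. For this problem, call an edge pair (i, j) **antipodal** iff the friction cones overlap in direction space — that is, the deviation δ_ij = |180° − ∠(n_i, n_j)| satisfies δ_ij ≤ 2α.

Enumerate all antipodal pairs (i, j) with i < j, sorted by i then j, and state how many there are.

count = 2; pairs: (0,3), (1,4)

α = atan 0.25 = 14.04°;  2α = 28.07°
n_0 = (-0.5267, -0.8500)
n_1 = (+0.3859, -0.9226)
n_2 = (+0.9819, +0.1895)
n_3 = (+0.3995, +0.9167)
n_4 = (-0.1961, +0.9806)
n_5 = (-0.9147, +0.4041)
  (0,1): δ = 125.52°  ·
  (0,2): δ = 47.29°  ·
  (0,3): δ = 8.24°  ✓
  (0,4): δ = 43.10°  ·
  (0,5): δ = 97.95°  ·
  (1,2): δ = 101.77°  ·
  (1,3): δ = 46.24°  ·
  (1,4): δ = 11.39°  ✓
  (1,5): δ = 43.47°  ·
  (2,3): δ = 124.47°  ·
  (2,4): δ = 89.61°  ·
  (2,5): δ = 34.76°  ·
  (3,4): δ = 145.15°  ·
  (3,5): δ = 90.29°  ·
  (4,5): δ = 125.14°  ·
antipodal pairs: 2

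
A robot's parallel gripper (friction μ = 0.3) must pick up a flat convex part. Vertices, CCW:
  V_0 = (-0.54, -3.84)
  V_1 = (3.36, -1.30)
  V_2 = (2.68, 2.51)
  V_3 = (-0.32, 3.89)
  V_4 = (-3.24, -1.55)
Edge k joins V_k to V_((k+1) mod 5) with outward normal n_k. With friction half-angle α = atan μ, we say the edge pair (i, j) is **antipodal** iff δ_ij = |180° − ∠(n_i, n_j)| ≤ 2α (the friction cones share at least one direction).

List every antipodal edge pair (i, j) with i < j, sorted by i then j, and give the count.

α = atan 0.3 = 16.70°;  2α = 33.40°
n_0 = (+0.5457, -0.8380)
n_1 = (+0.9844, +0.1757)
n_2 = (+0.4179, +0.9085)
n_3 = (-0.8811, +0.4729)
n_4 = (-0.6468, -0.7626)
  (0,1): δ = 112.96°  ·
  (0,2): δ = 57.78°  ·
  (0,3): δ = 28.70°  ✓
  (0,4): δ = 106.62°  ·
  (1,2): δ = 124.82°  ·
  (1,3): δ = 38.34°  ·
  (1,4): δ = 39.58°  ·
  (2,3): δ = 93.52°  ·
  (2,4): δ = 15.60°  ✓
  (3,4): δ = 102.08°  ·
antipodal pairs: 2

count = 2; pairs: (0,3), (2,4)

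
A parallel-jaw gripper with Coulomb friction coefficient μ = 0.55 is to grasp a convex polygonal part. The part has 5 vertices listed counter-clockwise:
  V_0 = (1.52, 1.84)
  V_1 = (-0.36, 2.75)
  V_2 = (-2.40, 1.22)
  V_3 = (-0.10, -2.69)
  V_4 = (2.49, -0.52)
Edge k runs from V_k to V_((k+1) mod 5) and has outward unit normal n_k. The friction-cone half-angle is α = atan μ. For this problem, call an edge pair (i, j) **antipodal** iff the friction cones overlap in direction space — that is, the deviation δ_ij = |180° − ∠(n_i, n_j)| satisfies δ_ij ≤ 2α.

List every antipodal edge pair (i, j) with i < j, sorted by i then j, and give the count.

count = 3; pairs: (0,2), (1,3), (2,4)

α = atan 0.55 = 28.81°;  2α = 57.62°
n_0 = (+0.4357, +0.9001)
n_1 = (-0.6000, +0.8000)
n_2 = (-0.8619, -0.5070)
n_3 = (+0.6422, -0.7665)
n_4 = (+0.9249, +0.3802)
  (0,1): δ = 117.30°  ·
  (0,2): δ = 33.71°  ✓
  (0,3): δ = 65.79°  ·
  (0,4): δ = 138.17°  ·
  (1,2): δ = 96.40°  ·
  (1,3): δ = 3.09°  ✓
  (1,4): δ = 75.47°  ·
  (2,3): δ = 80.51°  ·
  (2,4): δ = 8.12°  ✓
  (3,4): δ = 107.61°  ·
antipodal pairs: 3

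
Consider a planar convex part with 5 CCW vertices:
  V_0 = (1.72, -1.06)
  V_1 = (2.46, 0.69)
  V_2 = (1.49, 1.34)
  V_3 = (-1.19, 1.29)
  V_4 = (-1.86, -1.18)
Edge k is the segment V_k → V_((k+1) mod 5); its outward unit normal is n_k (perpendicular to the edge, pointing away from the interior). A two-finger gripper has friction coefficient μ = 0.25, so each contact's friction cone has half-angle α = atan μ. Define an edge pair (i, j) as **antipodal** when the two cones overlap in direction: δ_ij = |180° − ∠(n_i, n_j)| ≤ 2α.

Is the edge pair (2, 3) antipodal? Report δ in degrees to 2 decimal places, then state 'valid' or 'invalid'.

α = atan 0.25 = 14.04°;  2α = 28.07°
edge 2: e_2 = (-2.68, -0.05);  n_2 = (-0.0187, +0.9998)
edge 3: e_3 = (-0.67, -2.47);  n_3 = (-0.9651, +0.2618)
∠(n_2, n_3) = 73.75°
δ = |180° − 73.75°| = 106.25°
106.25° > 2α = 28.07°  →  invalid

δ = 106.25°, invalid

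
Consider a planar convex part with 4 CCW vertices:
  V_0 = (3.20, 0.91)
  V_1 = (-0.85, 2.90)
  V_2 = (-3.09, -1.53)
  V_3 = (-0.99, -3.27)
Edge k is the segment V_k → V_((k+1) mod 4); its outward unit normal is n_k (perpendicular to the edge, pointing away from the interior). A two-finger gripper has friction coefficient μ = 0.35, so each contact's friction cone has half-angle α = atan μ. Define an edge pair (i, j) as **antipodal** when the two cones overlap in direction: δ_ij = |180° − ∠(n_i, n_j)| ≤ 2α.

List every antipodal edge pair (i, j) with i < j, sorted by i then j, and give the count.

α = atan 0.35 = 19.29°;  2α = 38.58°
n_0 = (+0.4410, +0.8975)
n_1 = (-0.8924, +0.4512)
n_2 = (-0.6380, -0.7700)
n_3 = (+0.7063, -0.7080)
  (0,1): δ = 90.66°  ·
  (0,2): δ = 13.48°  ✓
  (0,3): δ = 71.10°  ·
  (1,2): δ = 102.82°  ·
  (1,3): δ = 18.25°  ✓
  (2,3): δ = 95.42°  ·
antipodal pairs: 2

count = 2; pairs: (0,2), (1,3)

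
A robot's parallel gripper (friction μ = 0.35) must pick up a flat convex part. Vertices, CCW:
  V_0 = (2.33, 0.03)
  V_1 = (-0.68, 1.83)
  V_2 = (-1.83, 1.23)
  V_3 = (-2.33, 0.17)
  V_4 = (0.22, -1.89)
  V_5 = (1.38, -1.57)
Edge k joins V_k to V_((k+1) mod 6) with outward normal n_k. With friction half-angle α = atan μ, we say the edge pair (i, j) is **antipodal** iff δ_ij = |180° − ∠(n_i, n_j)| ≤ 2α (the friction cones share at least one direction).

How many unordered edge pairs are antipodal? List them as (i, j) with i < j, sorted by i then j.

α = atan 0.35 = 19.29°;  2α = 38.58°
n_0 = (+0.5132, +0.8582)
n_1 = (-0.4626, +0.8866)
n_2 = (-0.9044, +0.4266)
n_3 = (-0.6284, -0.7779)
n_4 = (+0.2659, -0.9640)
n_5 = (+0.8599, -0.5105)
  (0,1): δ = 121.57°  ·
  (0,2): δ = 84.37°  ·
  (0,3): δ = 8.05°  ✓
  (0,4): δ = 46.30°  ·
  (0,5): δ = 90.18°  ·
  (1,2): δ = 142.81°  ·
  (1,3): δ = 66.49°  ·
  (1,4): δ = 12.13°  ✓
  (1,5): δ = 31.75°  ✓
  (2,3): δ = 103.68°  ·
  (2,4): δ = 49.32°  ·
  (2,5): δ = 5.45°  ✓
  (3,4): δ = 125.65°  ·
  (3,5): δ = 81.77°  ·
  (4,5): δ = 136.12°  ·
antipodal pairs: 4

count = 4; pairs: (0,3), (1,4), (1,5), (2,5)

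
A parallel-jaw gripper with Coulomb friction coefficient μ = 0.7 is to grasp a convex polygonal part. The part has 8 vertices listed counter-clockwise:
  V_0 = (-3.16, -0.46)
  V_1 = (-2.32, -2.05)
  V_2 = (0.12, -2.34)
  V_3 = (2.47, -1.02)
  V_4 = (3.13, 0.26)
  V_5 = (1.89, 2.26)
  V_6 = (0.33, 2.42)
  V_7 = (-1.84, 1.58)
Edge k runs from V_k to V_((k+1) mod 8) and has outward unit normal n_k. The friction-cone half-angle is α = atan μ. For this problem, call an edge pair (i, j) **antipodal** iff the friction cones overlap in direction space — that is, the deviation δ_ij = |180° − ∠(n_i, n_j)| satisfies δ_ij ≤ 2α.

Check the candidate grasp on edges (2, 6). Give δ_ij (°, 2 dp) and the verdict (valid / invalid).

α = atan 0.7 = 34.99°;  2α = 69.98°
edge 2: e_2 = (+2.35, +1.32);  n_2 = (+0.4897, -0.8719)
edge 6: e_6 = (-2.17, -0.84);  n_6 = (-0.3610, +0.9326)
∠(n_2, n_6) = 171.84°
δ = |180° − 171.84°| = 8.16°
8.16° ≤ 2α = 69.98°  →  valid

δ = 8.16°, valid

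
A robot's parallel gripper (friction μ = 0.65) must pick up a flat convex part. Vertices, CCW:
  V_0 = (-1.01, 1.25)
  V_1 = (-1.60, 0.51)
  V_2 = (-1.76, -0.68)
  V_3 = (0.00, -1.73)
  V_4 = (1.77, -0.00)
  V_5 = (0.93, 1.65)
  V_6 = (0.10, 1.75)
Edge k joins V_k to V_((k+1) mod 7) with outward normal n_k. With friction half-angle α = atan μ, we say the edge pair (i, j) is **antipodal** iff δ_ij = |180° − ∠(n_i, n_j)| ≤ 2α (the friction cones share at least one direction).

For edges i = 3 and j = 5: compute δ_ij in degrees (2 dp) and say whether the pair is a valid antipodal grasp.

δ = 51.22°, valid

α = atan 0.65 = 33.02°;  2α = 66.05°
edge 3: e_3 = (+1.77, +1.73);  n_3 = (+0.6990, -0.7151)
edge 5: e_5 = (-0.83, +0.10);  n_5 = (+0.1196, +0.9928)
∠(n_3, n_5) = 128.78°
δ = |180° − 128.78°| = 51.22°
51.22° ≤ 2α = 66.05°  →  valid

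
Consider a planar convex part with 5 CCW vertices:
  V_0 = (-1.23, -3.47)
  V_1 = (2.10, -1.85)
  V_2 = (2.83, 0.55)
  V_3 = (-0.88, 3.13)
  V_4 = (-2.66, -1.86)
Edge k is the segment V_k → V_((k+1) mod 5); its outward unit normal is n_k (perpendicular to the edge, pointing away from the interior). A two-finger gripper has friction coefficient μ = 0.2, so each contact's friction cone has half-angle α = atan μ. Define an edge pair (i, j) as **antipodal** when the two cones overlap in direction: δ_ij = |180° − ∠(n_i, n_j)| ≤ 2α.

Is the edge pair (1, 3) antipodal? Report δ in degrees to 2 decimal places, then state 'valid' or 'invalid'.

δ = 2.71°, valid

α = atan 0.2 = 11.31°;  2α = 22.62°
edge 1: e_1 = (+0.73, +2.40);  n_1 = (+0.9567, -0.2910)
edge 3: e_3 = (-1.78, -4.99);  n_3 = (-0.9419, +0.3360)
∠(n_1, n_3) = 177.29°
δ = |180° − 177.29°| = 2.71°
2.71° ≤ 2α = 22.62°  →  valid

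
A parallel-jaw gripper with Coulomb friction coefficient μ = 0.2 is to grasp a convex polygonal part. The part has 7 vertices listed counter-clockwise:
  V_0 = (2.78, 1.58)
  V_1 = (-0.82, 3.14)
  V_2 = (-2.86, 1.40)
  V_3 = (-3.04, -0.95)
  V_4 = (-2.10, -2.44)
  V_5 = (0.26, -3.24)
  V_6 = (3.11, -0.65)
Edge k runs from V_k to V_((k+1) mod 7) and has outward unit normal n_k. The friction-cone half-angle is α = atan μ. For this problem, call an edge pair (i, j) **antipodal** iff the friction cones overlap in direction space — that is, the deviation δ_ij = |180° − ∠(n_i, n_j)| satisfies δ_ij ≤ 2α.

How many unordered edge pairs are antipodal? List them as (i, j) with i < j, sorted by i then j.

α = atan 0.2 = 11.31°;  2α = 22.62°
n_0 = (+0.3976, +0.9176)
n_1 = (-0.6489, +0.7608)
n_2 = (-0.9971, +0.0764)
n_3 = (-0.8458, -0.5336)
n_4 = (-0.3210, -0.9471)
n_5 = (+0.6725, -0.7401)
n_6 = (+0.9892, +0.1464)
  (0,1): δ = 116.11°  ·
  (0,2): δ = 70.95°  ·
  (0,3): δ = 34.32°  ·
  (0,4): δ = 4.70°  ✓
  (0,5): δ = 65.69°  ·
  (0,6): δ = 121.85°  ·
  (1,2): δ = 134.84°  ·
  (1,3): δ = 98.22°  ·
  (1,4): δ = 59.19°  ·
  (1,5): δ = 1.80°  ✓
  (1,6): δ = 57.96°  ·
  (2,3): δ = 143.37°  ·
  (2,4): δ = 104.35°  ·
  (2,5): δ = 43.36°  ·
  (2,6): δ = 12.80°  ✓
  (3,4): δ = 140.97°  ·
  (3,5): δ = 79.98°  ·
  (3,6): δ = 23.83°  ·
  (4,5): δ = 119.01°  ·
  (4,6): δ = 62.86°  ·
  (5,6): δ = 123.85°  ·
antipodal pairs: 3

count = 3; pairs: (0,4), (1,5), (2,6)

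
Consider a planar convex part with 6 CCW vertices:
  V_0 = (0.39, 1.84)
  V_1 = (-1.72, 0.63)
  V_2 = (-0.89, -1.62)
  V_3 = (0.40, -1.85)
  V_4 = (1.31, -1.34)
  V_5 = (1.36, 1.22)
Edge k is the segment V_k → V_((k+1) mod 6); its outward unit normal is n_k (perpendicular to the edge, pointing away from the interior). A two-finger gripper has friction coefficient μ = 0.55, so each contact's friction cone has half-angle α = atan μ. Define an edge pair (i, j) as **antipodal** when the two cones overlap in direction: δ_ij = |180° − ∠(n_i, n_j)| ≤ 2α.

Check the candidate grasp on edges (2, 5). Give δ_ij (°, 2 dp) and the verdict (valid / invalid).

α = atan 0.55 = 28.81°;  2α = 57.62°
edge 2: e_2 = (+1.29, -0.23);  n_2 = (-0.1755, -0.9845)
edge 5: e_5 = (-0.97, +0.62);  n_5 = (+0.5386, +0.8426)
∠(n_2, n_5) = 157.52°
δ = |180° − 157.52°| = 22.48°
22.48° ≤ 2α = 57.62°  →  valid

δ = 22.48°, valid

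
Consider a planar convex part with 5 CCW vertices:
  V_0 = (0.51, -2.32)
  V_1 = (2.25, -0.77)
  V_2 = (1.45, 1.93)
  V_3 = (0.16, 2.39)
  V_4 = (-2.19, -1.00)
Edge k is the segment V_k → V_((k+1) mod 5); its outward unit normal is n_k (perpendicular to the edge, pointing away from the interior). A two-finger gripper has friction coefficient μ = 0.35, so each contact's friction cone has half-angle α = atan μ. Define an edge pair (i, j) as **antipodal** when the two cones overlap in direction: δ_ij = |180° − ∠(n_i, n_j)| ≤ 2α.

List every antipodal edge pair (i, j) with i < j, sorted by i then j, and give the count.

α = atan 0.35 = 19.29°;  2α = 38.58°
n_0 = (+0.6652, -0.7467)
n_1 = (+0.9588, +0.2841)
n_2 = (+0.3359, +0.9419)
n_3 = (-0.8218, +0.5697)
n_4 = (-0.4392, -0.8984)
  (0,1): δ = 115.19°  ·
  (0,2): δ = 61.32°  ·
  (0,3): δ = 13.57°  ✓
  (0,4): δ = 112.25°  ·
  (1,2): δ = 126.13°  ·
  (1,3): δ = 51.23°  ·
  (1,4): δ = 47.44°  ·
  (2,3): δ = 105.10°  ·
  (2,4): δ = 6.43°  ✓
  (3,4): δ = 81.32°  ·
antipodal pairs: 2

count = 2; pairs: (0,3), (2,4)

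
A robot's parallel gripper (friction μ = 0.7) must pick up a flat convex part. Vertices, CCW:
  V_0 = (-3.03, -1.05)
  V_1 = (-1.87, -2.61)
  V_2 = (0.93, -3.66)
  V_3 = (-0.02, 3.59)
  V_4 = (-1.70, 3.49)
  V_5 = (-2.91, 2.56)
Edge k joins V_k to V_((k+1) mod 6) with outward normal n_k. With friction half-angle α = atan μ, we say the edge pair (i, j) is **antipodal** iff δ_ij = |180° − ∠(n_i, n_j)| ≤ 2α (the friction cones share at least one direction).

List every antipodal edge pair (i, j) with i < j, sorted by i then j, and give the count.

count = 7; pairs: (0,2), (0,3), (1,2), (1,3), (1,4), (2,4), (2,5)

α = atan 0.7 = 34.99°;  2α = 69.98°
n_0 = (-0.8025, -0.5967)
n_1 = (-0.3511, -0.9363)
n_2 = (+0.9915, +0.1299)
n_3 = (-0.0594, +0.9982)
n_4 = (-0.6094, +0.7929)
n_5 = (-0.9994, +0.0332)
  (0,1): δ = 147.19°  ·
  (0,2): δ = 29.17°  ✓
  (0,3): δ = 56.77°  ✓
  (0,4): δ = 90.91°  ·
  (0,5): δ = 141.46°  ·
  (1,2): δ = 61.98°  ✓
  (1,3): δ = 23.96°  ✓
  (1,4): δ = 58.10°  ✓
  (1,5): δ = 108.65°  ·
  (2,3): δ = 94.06°  ·
  (2,4): δ = 59.92°  ✓
  (2,5): δ = 9.37°  ✓
  (3,4): δ = 145.86°  ·
  (3,5): δ = 95.31°  ·
  (4,5): δ = 129.45°  ·
antipodal pairs: 7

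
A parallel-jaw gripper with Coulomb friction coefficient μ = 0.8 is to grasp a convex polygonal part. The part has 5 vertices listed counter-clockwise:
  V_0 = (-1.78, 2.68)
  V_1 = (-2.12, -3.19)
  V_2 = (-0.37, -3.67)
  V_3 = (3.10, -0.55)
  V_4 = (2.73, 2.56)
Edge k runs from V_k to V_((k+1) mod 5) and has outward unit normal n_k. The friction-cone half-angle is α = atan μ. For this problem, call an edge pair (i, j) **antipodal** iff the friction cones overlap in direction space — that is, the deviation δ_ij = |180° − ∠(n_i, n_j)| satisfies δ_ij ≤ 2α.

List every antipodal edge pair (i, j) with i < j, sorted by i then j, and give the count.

count = 5; pairs: (0,2), (0,3), (1,3), (1,4), (2,4)

α = atan 0.8 = 38.66°;  2α = 77.32°
n_0 = (-0.9983, +0.0578)
n_1 = (-0.2645, -0.9644)
n_2 = (+0.6686, -0.7436)
n_3 = (+0.9930, +0.1181)
n_4 = (+0.0266, +0.9996)
  (0,1): δ = 102.02°  ·
  (0,2): δ = 44.73°  ✓
  (0,3): δ = 10.10°  ✓
  (0,4): δ = 91.79°  ·
  (1,2): δ = 122.70°  ·
  (1,3): δ = 67.88°  ✓
  (1,4): δ = 13.81°  ✓
  (2,3): δ = 125.18°  ·
  (2,4): δ = 43.48°  ✓
  (3,4): δ = 98.31°  ·
antipodal pairs: 5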